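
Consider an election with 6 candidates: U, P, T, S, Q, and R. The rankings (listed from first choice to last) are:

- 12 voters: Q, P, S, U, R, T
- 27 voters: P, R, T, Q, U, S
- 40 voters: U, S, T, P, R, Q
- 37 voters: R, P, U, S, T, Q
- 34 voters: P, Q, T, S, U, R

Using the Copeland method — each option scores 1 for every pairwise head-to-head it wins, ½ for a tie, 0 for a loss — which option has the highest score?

P

U: beats T, S, Q, and R; loses to P → score 4.
P: beats U, T, S, Q, and R → score 5.
T: beats Q; loses to U, P, S, and R → score 1.
S: beats T, Q, and R; loses to U and P → score 3.
Q: loses to U, P, T, S, and R → score 0.
R: beats T and Q; loses to U, P, and S → score 2.
P has the best pairwise record.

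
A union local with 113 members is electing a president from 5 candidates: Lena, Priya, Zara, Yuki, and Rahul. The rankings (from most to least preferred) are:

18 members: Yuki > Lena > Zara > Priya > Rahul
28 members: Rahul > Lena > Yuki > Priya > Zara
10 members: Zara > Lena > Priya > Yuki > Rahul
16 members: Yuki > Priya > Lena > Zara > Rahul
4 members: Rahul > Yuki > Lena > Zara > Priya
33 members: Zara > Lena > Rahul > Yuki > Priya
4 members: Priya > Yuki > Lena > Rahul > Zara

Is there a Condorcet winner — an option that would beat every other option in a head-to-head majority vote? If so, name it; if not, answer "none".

Lena

Lena vs Priya: 93–20 for Lena.
Lena vs Zara: 70–43 for Lena.
Lena vs Yuki: 71–42 for Lena.
Lena vs Rahul: 81–32 for Lena.
Lena beats every other option head-to-head.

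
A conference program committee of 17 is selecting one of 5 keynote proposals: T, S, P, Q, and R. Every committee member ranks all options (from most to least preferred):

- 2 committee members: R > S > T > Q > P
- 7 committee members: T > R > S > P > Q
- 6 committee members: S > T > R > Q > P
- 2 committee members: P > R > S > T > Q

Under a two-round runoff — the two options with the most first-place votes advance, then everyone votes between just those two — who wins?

Round 1 first-place votes: T 7, S 6, P 2, Q 0, R 2.
T and S advance.
Runoff: T is preferred to S by 7 voters; S by 10.
S wins the runoff.

S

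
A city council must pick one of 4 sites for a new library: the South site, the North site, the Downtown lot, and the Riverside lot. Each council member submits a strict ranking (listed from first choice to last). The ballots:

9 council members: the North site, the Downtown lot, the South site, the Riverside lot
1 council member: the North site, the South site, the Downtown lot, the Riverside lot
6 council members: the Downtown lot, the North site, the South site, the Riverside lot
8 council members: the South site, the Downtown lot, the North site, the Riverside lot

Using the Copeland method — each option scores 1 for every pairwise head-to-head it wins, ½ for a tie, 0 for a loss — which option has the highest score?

the South site: beats the Riverside lot; loses to the North site and the Downtown lot → score 1.
the North site: beats the South site and the Riverside lot; loses to the Downtown lot → score 2.
the Downtown lot: beats the South site, the North site, and the Riverside lot → score 3.
the Riverside lot: loses to the South site, the North site, and the Downtown lot → score 0.
the Downtown lot has the best pairwise record.

the Downtown lot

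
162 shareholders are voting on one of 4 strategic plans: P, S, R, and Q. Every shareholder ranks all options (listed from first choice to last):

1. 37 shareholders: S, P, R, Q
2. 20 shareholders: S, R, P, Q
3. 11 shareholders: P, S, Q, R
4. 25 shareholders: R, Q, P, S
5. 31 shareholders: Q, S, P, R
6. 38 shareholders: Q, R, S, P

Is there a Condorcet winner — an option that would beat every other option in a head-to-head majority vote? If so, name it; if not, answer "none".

Checking pairwise contests:
S beats P 126–36.
Q beats S 94–68.
S beats R 99–63.
R beats Q 82–80.
Every option loses at least one head-to-head, so there is no Condorcet winner.

none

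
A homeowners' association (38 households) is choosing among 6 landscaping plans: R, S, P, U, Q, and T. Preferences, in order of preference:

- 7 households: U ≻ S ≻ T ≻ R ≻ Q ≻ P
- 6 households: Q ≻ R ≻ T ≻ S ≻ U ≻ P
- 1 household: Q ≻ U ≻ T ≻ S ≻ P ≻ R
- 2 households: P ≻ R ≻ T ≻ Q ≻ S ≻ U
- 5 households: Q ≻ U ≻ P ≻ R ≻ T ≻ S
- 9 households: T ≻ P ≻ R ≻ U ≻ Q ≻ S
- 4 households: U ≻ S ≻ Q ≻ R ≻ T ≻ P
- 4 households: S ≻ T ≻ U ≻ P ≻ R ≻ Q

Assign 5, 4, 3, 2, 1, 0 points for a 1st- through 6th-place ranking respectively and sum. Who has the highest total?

R: 7·2 + 6·4 + 1·0 + 2·4 + 5·2 + 9·3 + 4·2 + 4·1 = 95
S: 7·4 + 6·2 + 1·2 + 2·1 + 5·0 + 9·0 + 4·4 + 4·5 = 80
P: 7·0 + 6·0 + 1·1 + 2·5 + 5·3 + 9·4 + 4·0 + 4·2 = 70
U: 7·5 + 6·1 + 1·4 + 2·0 + 5·4 + 9·2 + 4·5 + 4·3 = 115
Q: 7·1 + 6·5 + 1·5 + 2·2 + 5·5 + 9·1 + 4·3 + 4·0 = 92
T: 7·3 + 6·3 + 1·3 + 2·3 + 5·1 + 9·5 + 4·1 + 4·4 = 118
T has the highest Borda score (118).

T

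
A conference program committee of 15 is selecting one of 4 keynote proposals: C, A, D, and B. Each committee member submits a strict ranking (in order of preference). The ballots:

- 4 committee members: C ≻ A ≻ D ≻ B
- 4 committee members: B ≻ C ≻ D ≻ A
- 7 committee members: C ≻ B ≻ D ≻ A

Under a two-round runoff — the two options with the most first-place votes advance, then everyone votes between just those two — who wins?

Round 1 first-place votes: C 11, A 0, D 0, B 4.
C and B advance.
Runoff: C is preferred to B by 11 voters; B by 4.
C wins the runoff.

C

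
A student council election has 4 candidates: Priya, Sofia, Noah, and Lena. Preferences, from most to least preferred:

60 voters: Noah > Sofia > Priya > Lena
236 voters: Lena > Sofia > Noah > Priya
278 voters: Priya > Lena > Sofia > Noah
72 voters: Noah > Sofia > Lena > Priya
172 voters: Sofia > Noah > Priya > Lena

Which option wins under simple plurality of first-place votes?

Priya

First-place votes: Priya 278, Sofia 172, Noah 132, Lena 236.
Priya has the most first-place votes.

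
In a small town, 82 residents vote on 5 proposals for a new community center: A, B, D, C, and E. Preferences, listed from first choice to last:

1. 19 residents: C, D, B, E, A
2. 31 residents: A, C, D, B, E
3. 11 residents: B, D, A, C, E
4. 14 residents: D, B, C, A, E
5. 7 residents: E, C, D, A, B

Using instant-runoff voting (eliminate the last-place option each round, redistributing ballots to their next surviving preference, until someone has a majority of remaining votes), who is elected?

Round 1: A 31, B 11, D 14, C 19, E 7. Eliminate E.
Round 2: A 31, B 11, D 14, C 26. Eliminate B.
Round 3: A 31, D 25, C 26. Eliminate D.
Round 4: A 42, C 40. A has a majority.

A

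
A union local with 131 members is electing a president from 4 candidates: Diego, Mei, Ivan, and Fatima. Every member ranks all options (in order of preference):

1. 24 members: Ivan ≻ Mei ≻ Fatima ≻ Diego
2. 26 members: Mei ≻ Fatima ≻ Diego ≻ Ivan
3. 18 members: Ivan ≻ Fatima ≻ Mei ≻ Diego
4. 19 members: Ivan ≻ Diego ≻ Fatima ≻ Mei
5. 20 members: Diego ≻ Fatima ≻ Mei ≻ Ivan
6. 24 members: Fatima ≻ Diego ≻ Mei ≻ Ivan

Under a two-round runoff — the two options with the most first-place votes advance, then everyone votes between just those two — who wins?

Round 1 first-place votes: Diego 20, Mei 26, Ivan 61, Fatima 24.
Ivan and Mei advance.
Runoff: Ivan is preferred to Mei by 61 voters; Mei by 70.
Mei wins the runoff.

Mei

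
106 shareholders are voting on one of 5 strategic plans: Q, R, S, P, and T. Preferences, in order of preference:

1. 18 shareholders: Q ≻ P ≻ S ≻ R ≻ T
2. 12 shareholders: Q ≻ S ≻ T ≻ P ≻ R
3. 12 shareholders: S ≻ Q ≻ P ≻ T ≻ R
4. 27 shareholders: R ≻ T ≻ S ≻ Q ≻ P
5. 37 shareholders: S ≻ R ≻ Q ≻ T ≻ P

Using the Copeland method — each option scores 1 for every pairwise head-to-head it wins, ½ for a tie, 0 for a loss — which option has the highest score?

Q: beats P and T; loses to R and S → score 2.
R: beats Q, P, and T; loses to S → score 3.
S: beats Q, R, P, and T → score 4.
P: loses to Q, R, S, and T → score 0.
T: beats P; loses to Q, R, and S → score 1.
S has the best pairwise record.

S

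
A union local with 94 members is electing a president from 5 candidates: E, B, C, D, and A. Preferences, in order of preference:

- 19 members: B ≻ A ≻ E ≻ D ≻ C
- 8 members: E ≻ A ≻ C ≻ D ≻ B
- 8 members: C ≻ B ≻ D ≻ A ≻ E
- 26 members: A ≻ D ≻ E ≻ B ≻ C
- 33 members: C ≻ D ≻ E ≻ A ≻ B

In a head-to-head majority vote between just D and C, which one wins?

Voters preferring D to C: 45; preferring C to D: 49.
C wins the head-to-head.

C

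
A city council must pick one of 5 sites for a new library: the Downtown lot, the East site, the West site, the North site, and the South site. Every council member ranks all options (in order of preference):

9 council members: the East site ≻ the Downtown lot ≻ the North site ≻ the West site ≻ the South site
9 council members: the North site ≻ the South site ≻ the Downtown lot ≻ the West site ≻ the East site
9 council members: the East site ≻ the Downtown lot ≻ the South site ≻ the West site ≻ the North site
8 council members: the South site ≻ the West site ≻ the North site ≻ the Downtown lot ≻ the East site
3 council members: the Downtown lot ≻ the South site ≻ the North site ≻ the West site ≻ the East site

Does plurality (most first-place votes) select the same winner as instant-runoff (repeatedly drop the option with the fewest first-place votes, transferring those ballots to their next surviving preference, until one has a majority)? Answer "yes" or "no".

Plurality — first-place votes: the Downtown lot 3, the East site 18, the West site 0, the North site 9, the South site 8. Winner: the East site.
Instant-runoff — R1 the Downtown lot 3, the East site 18, the West site 0, the North site 9, the South site 8 (the West site out); R2 the Downtown lot 3, the East site 18, the North site 9, the South site 8 (the Downtown lot out); R3 the East site 18, the North site 9, the South site 11 (the North site out); R4 the East site 18, the South site 20 (the South site winner). Winner: the South site.
The two methods disagree.

no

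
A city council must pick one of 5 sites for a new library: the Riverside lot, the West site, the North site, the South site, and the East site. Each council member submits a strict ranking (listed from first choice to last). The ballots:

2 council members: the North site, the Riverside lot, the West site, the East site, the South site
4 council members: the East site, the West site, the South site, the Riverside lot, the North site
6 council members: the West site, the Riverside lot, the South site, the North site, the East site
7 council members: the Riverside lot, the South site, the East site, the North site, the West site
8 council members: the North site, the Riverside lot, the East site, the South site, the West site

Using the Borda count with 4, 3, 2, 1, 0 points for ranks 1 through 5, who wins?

the Riverside lot: 2·3 + 4·1 + 6·3 + 7·4 + 8·3 = 80
the West site: 2·2 + 4·3 + 6·4 + 7·0 + 8·0 = 40
the North site: 2·4 + 4·0 + 6·1 + 7·1 + 8·4 = 53
the South site: 2·0 + 4·2 + 6·2 + 7·3 + 8·1 = 49
the East site: 2·1 + 4·4 + 6·0 + 7·2 + 8·2 = 48
the Riverside lot has the highest Borda score (80).

the Riverside lot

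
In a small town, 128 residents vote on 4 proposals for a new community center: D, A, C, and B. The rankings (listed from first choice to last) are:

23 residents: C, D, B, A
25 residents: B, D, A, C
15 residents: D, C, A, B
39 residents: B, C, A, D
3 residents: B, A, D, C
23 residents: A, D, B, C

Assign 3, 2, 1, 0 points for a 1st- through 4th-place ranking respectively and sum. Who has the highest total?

B

D: 23·2 + 25·2 + 15·3 + 39·0 + 3·1 + 23·2 = 190
A: 23·0 + 25·1 + 15·1 + 39·1 + 3·2 + 23·3 = 154
C: 23·3 + 25·0 + 15·2 + 39·2 + 3·0 + 23·0 = 177
B: 23·1 + 25·3 + 15·0 + 39·3 + 3·3 + 23·1 = 247
B has the highest Borda score (247).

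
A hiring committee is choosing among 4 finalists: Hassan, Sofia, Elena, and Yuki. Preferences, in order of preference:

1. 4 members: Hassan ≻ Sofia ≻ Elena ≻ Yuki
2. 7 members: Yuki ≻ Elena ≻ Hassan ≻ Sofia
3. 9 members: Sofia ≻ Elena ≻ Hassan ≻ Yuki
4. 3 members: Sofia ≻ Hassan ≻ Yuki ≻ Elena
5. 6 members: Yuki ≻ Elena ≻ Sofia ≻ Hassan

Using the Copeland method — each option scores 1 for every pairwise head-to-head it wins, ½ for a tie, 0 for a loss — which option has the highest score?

Sofia

Hassan: beats Yuki; loses to Sofia and Elena → score 1.
Sofia: beats Hassan, Elena, and Yuki → score 3.
Elena: beats Hassan; loses to Sofia and Yuki → score 1.
Yuki: beats Elena; loses to Hassan and Sofia → score 1.
Sofia has the best pairwise record.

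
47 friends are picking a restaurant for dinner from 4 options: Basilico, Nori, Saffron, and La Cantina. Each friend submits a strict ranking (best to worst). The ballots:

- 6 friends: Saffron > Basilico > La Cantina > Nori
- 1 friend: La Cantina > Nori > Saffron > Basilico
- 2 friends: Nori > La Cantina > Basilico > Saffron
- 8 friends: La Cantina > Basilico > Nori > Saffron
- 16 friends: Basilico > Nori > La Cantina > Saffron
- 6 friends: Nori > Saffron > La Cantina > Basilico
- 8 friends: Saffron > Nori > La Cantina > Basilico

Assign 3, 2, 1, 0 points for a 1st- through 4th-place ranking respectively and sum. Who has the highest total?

Basilico: 6·2 + 1·0 + 2·1 + 8·2 + 16·3 + 6·0 + 8·0 = 78
Nori: 6·0 + 1·2 + 2·3 + 8·1 + 16·2 + 6·3 + 8·2 = 82
Saffron: 6·3 + 1·1 + 2·0 + 8·0 + 16·0 + 6·2 + 8·3 = 55
La Cantina: 6·1 + 1·3 + 2·2 + 8·3 + 16·1 + 6·1 + 8·1 = 67
Nori has the highest Borda score (82).

Nori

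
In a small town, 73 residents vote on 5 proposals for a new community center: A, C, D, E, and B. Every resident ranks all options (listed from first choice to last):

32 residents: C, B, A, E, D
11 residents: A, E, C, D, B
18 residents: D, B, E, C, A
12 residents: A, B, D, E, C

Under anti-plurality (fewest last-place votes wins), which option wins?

E

Last-place votes: A 18, C 12, D 32, E 0, B 11.
E is ranked last by the fewest voters, so E wins.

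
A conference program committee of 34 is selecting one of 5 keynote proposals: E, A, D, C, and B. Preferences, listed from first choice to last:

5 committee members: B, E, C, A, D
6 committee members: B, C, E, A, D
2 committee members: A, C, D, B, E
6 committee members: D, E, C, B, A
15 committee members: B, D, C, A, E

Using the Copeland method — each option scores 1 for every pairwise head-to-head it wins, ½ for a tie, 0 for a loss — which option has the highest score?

B

E: ties A; loses to D, C, and B → score 0.5.
A: ties E; loses to D, C, and B → score 0.5.
D: beats E, A, and C; loses to B → score 3.
C: beats E and A; loses to D and B → score 2.
B: beats E, A, D, and C → score 4.
B has the best pairwise record.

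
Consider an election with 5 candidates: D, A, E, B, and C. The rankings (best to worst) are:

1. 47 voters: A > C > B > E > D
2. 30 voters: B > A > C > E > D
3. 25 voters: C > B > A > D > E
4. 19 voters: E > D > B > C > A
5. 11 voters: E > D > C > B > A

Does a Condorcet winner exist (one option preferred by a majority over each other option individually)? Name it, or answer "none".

none

Checking pairwise contests:
A beats D 102–30.
B beats A 85–47.
A beats E 102–30.
C beats B 83–49.
A beats C 77–55.
Every option loses at least one head-to-head, so there is no Condorcet winner.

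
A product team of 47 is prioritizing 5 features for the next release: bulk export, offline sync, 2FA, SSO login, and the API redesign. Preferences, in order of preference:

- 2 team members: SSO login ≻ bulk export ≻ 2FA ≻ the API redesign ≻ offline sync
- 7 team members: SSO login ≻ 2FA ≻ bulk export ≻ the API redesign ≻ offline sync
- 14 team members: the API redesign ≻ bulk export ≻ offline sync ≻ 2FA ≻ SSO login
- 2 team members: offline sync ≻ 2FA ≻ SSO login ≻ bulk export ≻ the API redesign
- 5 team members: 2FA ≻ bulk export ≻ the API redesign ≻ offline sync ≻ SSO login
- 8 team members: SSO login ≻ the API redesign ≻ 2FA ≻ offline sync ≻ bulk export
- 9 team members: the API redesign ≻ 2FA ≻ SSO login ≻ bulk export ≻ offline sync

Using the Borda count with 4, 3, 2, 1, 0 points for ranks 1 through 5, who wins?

bulk export: 2·3 + 7·2 + 14·3 + 2·1 + 5·3 + 8·0 + 9·1 = 88
offline sync: 2·0 + 7·0 + 14·2 + 2·4 + 5·1 + 8·1 + 9·0 = 49
2FA: 2·2 + 7·3 + 14·1 + 2·3 + 5·4 + 8·2 + 9·3 = 108
SSO login: 2·4 + 7·4 + 14·0 + 2·2 + 5·0 + 8·4 + 9·2 = 90
the API redesign: 2·1 + 7·1 + 14·4 + 2·0 + 5·2 + 8·3 + 9·4 = 135
the API redesign has the highest Borda score (135).

the API redesign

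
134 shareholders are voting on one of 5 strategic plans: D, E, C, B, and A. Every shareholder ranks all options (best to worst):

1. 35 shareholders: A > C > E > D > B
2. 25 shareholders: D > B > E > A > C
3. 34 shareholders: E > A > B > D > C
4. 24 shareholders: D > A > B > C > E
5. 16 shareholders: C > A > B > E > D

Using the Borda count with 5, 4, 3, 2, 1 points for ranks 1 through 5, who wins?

D: 35·2 + 25·5 + 34·2 + 24·5 + 16·1 = 399
E: 35·3 + 25·3 + 34·5 + 24·1 + 16·2 = 406
C: 35·4 + 25·1 + 34·1 + 24·2 + 16·5 = 327
B: 35·1 + 25·4 + 34·3 + 24·3 + 16·3 = 357
A: 35·5 + 25·2 + 34·4 + 24·4 + 16·4 = 521
A has the highest Borda score (521).

A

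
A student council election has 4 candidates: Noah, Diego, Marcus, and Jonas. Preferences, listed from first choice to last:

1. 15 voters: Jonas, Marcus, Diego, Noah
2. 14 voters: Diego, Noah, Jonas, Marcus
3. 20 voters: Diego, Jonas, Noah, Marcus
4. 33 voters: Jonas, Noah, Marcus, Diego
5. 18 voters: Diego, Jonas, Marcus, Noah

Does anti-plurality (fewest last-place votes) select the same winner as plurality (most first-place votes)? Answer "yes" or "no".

Anti-plurality — last-place votes: Noah 33, Diego 33, Marcus 34, Jonas 0. Winner: Jonas.
Plurality — first-place votes: Noah 0, Diego 52, Marcus 0, Jonas 48. Winner: Diego.
The two methods disagree.

no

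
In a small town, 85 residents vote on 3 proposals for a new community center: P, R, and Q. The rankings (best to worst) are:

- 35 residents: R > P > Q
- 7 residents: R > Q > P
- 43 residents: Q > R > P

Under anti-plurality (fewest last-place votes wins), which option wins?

Last-place votes: P 50, R 0, Q 35.
R is ranked last by the fewest voters, so R wins.

R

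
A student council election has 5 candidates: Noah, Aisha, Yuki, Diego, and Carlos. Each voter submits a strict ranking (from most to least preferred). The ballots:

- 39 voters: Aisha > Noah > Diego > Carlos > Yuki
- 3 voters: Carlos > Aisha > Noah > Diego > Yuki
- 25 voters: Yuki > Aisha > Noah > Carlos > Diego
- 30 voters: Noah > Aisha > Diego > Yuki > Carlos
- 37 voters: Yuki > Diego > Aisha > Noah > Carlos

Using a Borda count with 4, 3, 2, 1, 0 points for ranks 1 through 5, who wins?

Aisha

Noah: 39·3 + 3·2 + 25·2 + 30·4 + 37·1 = 330
Aisha: 39·4 + 3·3 + 25·3 + 30·3 + 37·2 = 404
Yuki: 39·0 + 3·0 + 25·4 + 30·1 + 37·4 = 278
Diego: 39·2 + 3·1 + 25·0 + 30·2 + 37·3 = 252
Carlos: 39·1 + 3·4 + 25·1 + 30·0 + 37·0 = 76
Aisha has the highest Borda score (404).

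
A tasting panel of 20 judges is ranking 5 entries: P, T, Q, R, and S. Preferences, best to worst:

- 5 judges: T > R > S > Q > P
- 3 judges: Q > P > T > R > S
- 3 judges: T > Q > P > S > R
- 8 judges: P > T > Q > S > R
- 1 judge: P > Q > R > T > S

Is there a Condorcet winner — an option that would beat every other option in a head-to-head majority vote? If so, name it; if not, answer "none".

none

Checking pairwise contests:
Q beats P 11–9.
P beats T 12–8.
T beats Q 16–4.
P beats R 15–5.
P beats S 15–5.
Every option loses at least one head-to-head, so there is no Condorcet winner.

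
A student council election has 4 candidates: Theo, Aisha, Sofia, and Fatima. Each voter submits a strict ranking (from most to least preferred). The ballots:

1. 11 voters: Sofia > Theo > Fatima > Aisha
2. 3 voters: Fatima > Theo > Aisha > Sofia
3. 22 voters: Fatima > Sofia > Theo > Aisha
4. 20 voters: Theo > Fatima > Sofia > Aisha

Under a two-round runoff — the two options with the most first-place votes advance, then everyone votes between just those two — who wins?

Round 1 first-place votes: Theo 20, Aisha 0, Sofia 11, Fatima 25.
Fatima and Theo advance.
Runoff: Fatima is preferred to Theo by 25 voters; Theo by 31.
Theo wins the runoff.

Theo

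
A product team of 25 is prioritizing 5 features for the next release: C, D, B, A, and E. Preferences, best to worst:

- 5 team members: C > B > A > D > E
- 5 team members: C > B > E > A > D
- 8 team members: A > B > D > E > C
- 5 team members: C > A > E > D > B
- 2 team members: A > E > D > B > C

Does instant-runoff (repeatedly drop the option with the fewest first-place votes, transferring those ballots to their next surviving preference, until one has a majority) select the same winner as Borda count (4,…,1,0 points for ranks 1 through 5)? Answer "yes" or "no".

Instant-runoff — R1 C 15, D 0, B 0, A 10, E 0 (C winner). Winner: C.
Borda — scores: C 60, D 30, B 56, A 70, E 34. Winner: A.
The two methods disagree.

no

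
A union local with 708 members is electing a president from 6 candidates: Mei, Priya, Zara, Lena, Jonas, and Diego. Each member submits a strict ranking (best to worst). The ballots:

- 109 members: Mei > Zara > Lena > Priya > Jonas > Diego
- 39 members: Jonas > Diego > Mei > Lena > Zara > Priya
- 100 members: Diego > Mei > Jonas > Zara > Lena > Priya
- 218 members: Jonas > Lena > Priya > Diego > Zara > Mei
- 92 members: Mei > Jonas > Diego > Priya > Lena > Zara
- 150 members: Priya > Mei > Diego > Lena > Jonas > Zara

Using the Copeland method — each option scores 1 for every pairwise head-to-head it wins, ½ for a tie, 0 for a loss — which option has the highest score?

Jonas

Mei: beats Zara, Lena, and Jonas; loses to Priya and Diego → score 3.
Priya: beats Mei, Zara, and Diego; loses to Lena and Jonas → score 3.
Zara: loses to Mei, Priya, Lena, Jonas, and Diego → score 0.
Lena: beats Priya and Zara; loses to Mei, Jonas, and Diego → score 2.
Jonas: beats Priya, Zara, Lena, and Diego; loses to Mei → score 4.
Diego: beats Mei, Zara, and Lena; loses to Priya and Jonas → score 3.
Jonas has the best pairwise record.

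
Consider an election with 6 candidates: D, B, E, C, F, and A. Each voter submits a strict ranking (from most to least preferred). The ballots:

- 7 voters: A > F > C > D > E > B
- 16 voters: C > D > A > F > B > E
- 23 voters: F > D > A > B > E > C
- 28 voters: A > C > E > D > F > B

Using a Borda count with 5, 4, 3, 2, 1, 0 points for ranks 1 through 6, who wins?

A

D: 7·2 + 16·4 + 23·4 + 28·2 = 226
B: 7·0 + 16·1 + 23·2 + 28·0 = 62
E: 7·1 + 16·0 + 23·1 + 28·3 = 114
C: 7·3 + 16·5 + 23·0 + 28·4 = 213
F: 7·4 + 16·2 + 23·5 + 28·1 = 203
A: 7·5 + 16·3 + 23·3 + 28·5 = 292
A has the highest Borda score (292).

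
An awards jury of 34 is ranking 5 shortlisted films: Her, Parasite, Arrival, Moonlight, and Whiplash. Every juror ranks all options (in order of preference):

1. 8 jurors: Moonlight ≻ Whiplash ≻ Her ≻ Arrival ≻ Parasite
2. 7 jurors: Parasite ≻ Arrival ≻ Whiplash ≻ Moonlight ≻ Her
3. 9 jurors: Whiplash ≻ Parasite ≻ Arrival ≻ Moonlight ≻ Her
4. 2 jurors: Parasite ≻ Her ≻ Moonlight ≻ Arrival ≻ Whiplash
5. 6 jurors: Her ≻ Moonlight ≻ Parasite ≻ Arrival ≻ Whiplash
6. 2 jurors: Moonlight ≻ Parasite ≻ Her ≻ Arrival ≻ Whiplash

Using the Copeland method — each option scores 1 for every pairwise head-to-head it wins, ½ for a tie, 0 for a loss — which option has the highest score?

Her: beats Arrival; loses to Parasite, Moonlight, and Whiplash → score 1.
Parasite: beats Her, Arrival, and Moonlight; ties Whiplash → score 3.5.
Arrival: ties Whiplash; loses to Her, Parasite, and Moonlight → score 0.5.
Moonlight: beats Her, Arrival, and Whiplash; loses to Parasite → score 3.
Whiplash: beats Her; ties Parasite and Arrival; loses to Moonlight → score 2.
Parasite has the best pairwise record.

Parasite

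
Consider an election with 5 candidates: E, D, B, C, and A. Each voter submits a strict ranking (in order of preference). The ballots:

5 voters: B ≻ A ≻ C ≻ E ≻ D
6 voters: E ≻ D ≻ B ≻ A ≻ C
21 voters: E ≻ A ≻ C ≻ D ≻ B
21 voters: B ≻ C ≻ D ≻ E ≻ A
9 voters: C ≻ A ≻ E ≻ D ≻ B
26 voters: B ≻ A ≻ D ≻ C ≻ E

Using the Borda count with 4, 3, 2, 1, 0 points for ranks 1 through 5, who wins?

B

E: 5·1 + 6·4 + 21·4 + 21·1 + 9·2 + 26·0 = 152
D: 5·0 + 6·3 + 21·1 + 21·2 + 9·1 + 26·2 = 142
B: 5·4 + 6·2 + 21·0 + 21·4 + 9·0 + 26·4 = 220
C: 5·2 + 6·0 + 21·2 + 21·3 + 9·4 + 26·1 = 177
A: 5·3 + 6·1 + 21·3 + 21·0 + 9·3 + 26·3 = 189
B has the highest Borda score (220).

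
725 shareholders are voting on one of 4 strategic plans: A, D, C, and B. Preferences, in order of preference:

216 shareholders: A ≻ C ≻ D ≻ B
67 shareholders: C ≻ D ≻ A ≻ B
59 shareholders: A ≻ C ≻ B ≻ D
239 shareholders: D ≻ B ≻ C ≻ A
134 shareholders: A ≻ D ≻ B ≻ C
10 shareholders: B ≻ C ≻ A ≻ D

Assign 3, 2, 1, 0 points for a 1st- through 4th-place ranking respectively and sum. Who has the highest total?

A: 216·3 + 67·1 + 59·3 + 239·0 + 134·3 + 10·1 = 1304
D: 216·1 + 67·2 + 59·0 + 239·3 + 134·2 + 10·0 = 1335
C: 216·2 + 67·3 + 59·2 + 239·1 + 134·0 + 10·2 = 1010
B: 216·0 + 67·0 + 59·1 + 239·2 + 134·1 + 10·3 = 701
D has the highest Borda score (1335).

D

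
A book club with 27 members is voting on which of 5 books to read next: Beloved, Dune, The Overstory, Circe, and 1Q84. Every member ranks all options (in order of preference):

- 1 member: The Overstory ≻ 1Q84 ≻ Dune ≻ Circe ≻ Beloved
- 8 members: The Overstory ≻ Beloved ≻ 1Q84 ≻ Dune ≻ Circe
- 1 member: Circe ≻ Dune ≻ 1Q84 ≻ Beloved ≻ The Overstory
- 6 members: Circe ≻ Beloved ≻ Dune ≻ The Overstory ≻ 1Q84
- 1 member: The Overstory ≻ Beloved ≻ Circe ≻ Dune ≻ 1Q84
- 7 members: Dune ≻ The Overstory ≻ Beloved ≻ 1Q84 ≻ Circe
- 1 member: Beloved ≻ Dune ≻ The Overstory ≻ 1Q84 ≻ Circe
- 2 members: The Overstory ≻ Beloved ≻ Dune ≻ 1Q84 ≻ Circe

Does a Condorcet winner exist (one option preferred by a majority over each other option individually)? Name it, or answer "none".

none

Checking pairwise contests:
The Overstory beats Beloved 19–8.
Beloved beats Dune 18–9.
Dune beats The Overstory 15–12.
Beloved beats Circe 19–8.
Beloved beats 1Q84 25–2.
Every option loses at least one head-to-head, so there is no Condorcet winner.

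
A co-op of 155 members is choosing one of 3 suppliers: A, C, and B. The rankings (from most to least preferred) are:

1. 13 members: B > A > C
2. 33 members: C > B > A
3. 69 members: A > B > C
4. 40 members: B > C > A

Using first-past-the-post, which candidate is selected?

First-place votes: A 69, C 33, B 53.
A has the most first-place votes.

A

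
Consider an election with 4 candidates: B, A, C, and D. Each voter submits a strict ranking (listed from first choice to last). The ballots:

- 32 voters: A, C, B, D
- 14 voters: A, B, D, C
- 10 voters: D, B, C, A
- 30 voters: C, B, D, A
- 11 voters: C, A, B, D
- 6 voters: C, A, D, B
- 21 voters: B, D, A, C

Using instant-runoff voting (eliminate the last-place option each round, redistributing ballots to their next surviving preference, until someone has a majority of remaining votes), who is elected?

A

Round 1: B 21, A 46, C 47, D 10. Eliminate D.
Round 2: B 31, A 46, C 47. Eliminate B.
Round 3: A 67, C 57. A has a majority.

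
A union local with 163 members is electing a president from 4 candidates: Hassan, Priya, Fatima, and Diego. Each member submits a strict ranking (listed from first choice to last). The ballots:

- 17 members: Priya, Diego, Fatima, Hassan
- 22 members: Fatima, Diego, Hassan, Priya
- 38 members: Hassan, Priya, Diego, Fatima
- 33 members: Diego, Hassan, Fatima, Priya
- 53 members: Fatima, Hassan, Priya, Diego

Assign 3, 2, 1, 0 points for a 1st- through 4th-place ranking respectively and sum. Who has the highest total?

Hassan

Hassan: 17·0 + 22·1 + 38·3 + 33·2 + 53·2 = 308
Priya: 17·3 + 22·0 + 38·2 + 33·0 + 53·1 = 180
Fatima: 17·1 + 22·3 + 38·0 + 33·1 + 53·3 = 275
Diego: 17·2 + 22·2 + 38·1 + 33·3 + 53·0 = 215
Hassan has the highest Borda score (308).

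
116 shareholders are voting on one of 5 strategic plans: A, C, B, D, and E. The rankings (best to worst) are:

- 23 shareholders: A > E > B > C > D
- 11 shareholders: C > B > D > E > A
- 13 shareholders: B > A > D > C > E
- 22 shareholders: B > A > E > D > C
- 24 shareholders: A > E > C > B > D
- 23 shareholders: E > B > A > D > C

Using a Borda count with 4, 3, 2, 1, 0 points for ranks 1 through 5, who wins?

A

A: 23·4 + 11·0 + 13·3 + 22·3 + 24·4 + 23·2 = 339
C: 23·1 + 11·4 + 13·1 + 22·0 + 24·2 + 23·0 = 128
B: 23·2 + 11·3 + 13·4 + 22·4 + 24·1 + 23·3 = 312
D: 23·0 + 11·2 + 13·2 + 22·1 + 24·0 + 23·1 = 93
E: 23·3 + 11·1 + 13·0 + 22·2 + 24·3 + 23·4 = 288
A has the highest Borda score (339).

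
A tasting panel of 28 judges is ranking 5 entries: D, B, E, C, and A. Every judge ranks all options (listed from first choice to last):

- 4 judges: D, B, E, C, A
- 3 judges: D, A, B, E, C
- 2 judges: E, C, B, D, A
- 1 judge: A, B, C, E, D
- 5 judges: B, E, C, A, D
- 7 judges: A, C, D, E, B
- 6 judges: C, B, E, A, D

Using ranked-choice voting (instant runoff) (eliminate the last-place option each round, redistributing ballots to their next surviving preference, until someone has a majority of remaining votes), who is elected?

Round 1: D 7, B 5, E 2, C 6, A 8. Eliminate E.
Round 2: D 7, B 5, C 8, A 8. Eliminate B.
Round 3: D 7, C 13, A 8. Eliminate D.
Round 4: C 17, A 11. C has a majority.

C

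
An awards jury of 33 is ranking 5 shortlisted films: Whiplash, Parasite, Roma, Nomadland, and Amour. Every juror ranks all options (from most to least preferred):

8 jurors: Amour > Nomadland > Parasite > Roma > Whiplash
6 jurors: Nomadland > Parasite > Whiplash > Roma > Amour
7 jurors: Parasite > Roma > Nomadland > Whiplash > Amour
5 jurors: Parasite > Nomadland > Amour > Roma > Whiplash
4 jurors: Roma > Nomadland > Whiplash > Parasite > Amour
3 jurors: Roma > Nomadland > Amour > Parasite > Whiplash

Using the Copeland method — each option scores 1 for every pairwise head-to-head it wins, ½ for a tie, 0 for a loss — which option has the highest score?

Nomadland

Whiplash: beats Amour; loses to Parasite, Roma, and Nomadland → score 1.
Parasite: beats Whiplash, Roma, and Amour; loses to Nomadland → score 3.
Roma: beats Whiplash and Amour; loses to Parasite and Nomadland → score 2.
Nomadland: beats Whiplash, Parasite, Roma, and Amour → score 4.
Amour: loses to Whiplash, Parasite, Roma, and Nomadland → score 0.
Nomadland has the best pairwise record.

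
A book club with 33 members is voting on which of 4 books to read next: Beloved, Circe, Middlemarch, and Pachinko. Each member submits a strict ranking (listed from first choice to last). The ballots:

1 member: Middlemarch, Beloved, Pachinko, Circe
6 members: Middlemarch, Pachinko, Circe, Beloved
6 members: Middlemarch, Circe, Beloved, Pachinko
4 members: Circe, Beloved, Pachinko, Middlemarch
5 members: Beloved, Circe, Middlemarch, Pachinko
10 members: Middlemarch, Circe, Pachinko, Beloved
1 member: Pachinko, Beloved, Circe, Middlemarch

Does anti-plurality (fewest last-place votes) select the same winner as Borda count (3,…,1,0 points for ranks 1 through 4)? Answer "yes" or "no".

Anti-plurality — last-place votes: Beloved 16, Circe 1, Middlemarch 5, Pachinko 11. Winner: Circe.
Borda — scores: Beloved 33, Circe 61, Middlemarch 74, Pachinko 30. Winner: Middlemarch.
The two methods disagree.

no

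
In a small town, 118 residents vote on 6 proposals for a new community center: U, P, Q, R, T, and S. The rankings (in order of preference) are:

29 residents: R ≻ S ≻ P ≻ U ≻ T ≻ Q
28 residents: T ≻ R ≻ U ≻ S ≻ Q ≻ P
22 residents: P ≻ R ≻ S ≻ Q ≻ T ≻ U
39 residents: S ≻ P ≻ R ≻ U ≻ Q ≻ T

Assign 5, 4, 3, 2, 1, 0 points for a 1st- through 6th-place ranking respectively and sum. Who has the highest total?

R

U: 29·2 + 28·3 + 22·0 + 39·2 = 220
P: 29·3 + 28·0 + 22·5 + 39·4 = 353
Q: 29·0 + 28·1 + 22·2 + 39·1 = 111
R: 29·5 + 28·4 + 22·4 + 39·3 = 462
T: 29·1 + 28·5 + 22·1 + 39·0 = 191
S: 29·4 + 28·2 + 22·3 + 39·5 = 433
R has the highest Borda score (462).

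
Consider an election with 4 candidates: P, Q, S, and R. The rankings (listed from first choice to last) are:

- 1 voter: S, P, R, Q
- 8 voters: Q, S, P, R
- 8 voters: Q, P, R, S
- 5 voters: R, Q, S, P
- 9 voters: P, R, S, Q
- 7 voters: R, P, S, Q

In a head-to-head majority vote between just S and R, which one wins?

Voters preferring S to R: 9; preferring R to S: 29.
R wins the head-to-head.

R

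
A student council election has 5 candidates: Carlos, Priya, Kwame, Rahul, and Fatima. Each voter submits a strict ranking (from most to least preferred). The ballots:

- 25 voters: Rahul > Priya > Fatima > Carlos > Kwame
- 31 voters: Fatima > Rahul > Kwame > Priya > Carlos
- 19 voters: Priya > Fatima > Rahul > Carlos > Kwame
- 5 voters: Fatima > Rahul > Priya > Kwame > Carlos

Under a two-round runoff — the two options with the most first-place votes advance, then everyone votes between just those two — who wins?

Fatima

Round 1 first-place votes: Carlos 0, Priya 19, Kwame 0, Rahul 25, Fatima 36.
Fatima and Rahul advance.
Runoff: Fatima is preferred to Rahul by 55 voters; Rahul by 25.
Fatima wins the runoff.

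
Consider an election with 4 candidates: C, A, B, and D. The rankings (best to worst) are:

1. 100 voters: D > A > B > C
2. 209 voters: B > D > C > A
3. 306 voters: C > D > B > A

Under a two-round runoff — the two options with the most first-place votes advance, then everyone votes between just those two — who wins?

Round 1 first-place votes: C 306, A 0, B 209, D 100.
C and B advance.
Runoff: C is preferred to B by 306 voters; B by 309.
B wins the runoff.

B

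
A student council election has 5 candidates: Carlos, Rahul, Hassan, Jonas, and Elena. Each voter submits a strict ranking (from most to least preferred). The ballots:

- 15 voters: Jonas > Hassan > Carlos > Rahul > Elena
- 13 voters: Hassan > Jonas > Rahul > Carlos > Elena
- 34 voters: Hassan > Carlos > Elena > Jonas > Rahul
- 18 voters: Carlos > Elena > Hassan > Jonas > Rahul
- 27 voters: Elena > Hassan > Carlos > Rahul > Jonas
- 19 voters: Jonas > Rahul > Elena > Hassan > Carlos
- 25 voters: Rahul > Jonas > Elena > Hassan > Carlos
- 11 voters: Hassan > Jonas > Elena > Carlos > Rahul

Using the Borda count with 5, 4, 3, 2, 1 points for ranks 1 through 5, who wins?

Hassan

Carlos: 15·3 + 13·2 + 34·4 + 18·5 + 27·3 + 19·1 + 25·1 + 11·2 = 444
Rahul: 15·2 + 13·3 + 34·1 + 18·1 + 27·2 + 19·4 + 25·5 + 11·1 = 387
Hassan: 15·4 + 13·5 + 34·5 + 18·3 + 27·4 + 19·2 + 25·2 + 11·5 = 600
Jonas: 15·5 + 13·4 + 34·2 + 18·2 + 27·1 + 19·5 + 25·4 + 11·4 = 497
Elena: 15·1 + 13·1 + 34·3 + 18·4 + 27·5 + 19·3 + 25·3 + 11·3 = 502
Hassan has the highest Borda score (600).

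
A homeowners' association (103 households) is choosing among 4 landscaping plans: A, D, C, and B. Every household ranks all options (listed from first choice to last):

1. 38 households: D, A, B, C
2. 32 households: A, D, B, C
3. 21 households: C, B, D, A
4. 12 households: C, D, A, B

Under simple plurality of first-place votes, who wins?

First-place votes: A 32, D 38, C 33, B 0.
D has the most first-place votes.

D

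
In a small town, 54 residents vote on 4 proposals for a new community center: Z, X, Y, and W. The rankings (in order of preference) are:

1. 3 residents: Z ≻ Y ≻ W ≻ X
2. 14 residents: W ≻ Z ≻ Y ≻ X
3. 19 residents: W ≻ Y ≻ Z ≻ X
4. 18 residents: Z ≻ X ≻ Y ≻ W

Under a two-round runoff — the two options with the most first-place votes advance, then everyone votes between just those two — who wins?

Round 1 first-place votes: Z 21, X 0, Y 0, W 33.
W and Z advance.
Runoff: W is preferred to Z by 33 voters; Z by 21.
W wins the runoff.

W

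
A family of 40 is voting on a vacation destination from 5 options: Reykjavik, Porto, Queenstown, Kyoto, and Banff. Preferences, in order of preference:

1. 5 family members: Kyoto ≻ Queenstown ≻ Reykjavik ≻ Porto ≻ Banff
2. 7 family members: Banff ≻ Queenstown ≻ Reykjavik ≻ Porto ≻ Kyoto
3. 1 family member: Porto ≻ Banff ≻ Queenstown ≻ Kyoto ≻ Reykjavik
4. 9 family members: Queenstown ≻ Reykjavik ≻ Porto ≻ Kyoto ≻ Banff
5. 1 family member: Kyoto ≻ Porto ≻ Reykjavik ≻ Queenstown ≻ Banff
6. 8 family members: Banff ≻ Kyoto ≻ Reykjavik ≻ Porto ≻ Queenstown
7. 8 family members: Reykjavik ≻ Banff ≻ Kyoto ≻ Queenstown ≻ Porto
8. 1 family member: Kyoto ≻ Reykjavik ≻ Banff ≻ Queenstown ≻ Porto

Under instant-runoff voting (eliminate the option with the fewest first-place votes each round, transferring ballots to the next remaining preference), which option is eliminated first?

Round 1: Reykjavik 8, Porto 1, Queenstown 9, Kyoto 7, Banff 15. Eliminate Porto.

Porto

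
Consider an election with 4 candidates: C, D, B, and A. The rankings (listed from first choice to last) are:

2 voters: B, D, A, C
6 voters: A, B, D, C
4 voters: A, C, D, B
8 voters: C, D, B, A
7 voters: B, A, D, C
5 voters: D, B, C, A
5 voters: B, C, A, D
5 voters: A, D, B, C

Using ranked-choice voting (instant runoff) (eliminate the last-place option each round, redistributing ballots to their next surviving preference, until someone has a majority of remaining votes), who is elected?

Round 1: C 8, D 5, B 14, A 15. Eliminate D.
Round 2: C 8, B 19, A 15. Eliminate C.
Round 3: B 27, A 15. B has a majority.

B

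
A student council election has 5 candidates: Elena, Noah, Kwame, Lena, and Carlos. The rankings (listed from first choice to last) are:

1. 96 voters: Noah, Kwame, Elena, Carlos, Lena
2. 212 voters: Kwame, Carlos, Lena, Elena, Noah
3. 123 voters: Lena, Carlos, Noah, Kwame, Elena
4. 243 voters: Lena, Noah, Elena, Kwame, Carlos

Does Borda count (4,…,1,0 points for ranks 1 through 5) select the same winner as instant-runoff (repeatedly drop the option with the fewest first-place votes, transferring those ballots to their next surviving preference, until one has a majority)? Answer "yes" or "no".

Borda — scores: Elena 890, Noah 1359, Kwame 1502, Lena 1888, Carlos 1101. Winner: Lena.
Instant-runoff — R1 Elena 0, Noah 96, Kwame 212, Lena 366, Carlos 0 (Lena winner). Winner: Lena.
The two methods agree.

yes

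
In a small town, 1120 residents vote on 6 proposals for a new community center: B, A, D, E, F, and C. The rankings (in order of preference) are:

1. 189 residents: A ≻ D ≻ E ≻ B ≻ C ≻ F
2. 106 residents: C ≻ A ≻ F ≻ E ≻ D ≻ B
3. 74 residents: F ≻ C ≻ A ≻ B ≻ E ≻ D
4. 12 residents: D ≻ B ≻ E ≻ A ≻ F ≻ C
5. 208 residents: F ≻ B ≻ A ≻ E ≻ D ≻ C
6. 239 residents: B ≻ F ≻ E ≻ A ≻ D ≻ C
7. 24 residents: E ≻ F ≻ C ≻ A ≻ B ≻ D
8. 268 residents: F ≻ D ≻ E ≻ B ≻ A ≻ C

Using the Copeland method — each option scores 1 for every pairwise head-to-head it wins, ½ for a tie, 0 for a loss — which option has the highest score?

B: beats A and C; loses to D, E, and F → score 2.
A: beats D, E, and C; loses to B and F → score 3.
D: beats B and C; loses to A, E, and F → score 2.
E: beats B, D, and C; loses to A and F → score 3.
F: beats B, A, D, E, and C → score 5.
C: loses to B, A, D, E, and F → score 0.
F has the best pairwise record.

F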